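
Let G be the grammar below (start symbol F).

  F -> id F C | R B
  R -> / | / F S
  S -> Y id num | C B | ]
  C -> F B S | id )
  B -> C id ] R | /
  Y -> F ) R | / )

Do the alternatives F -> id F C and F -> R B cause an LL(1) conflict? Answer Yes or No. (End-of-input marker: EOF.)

FIRST(id F C) = { id } and FIRST(R B) = { / }.
The FIRST sets are disjoint and neither alternative is nullable — no conflict.

No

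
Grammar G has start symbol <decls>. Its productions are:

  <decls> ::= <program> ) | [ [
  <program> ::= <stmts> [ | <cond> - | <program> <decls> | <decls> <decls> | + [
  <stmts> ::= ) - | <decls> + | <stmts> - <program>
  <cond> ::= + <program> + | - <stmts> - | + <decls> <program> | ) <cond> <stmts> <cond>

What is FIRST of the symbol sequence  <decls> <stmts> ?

Add FIRST(<decls>) = { ), +, -, [ }; <decls> is not nullable, stop.

{ ), +, -, [ }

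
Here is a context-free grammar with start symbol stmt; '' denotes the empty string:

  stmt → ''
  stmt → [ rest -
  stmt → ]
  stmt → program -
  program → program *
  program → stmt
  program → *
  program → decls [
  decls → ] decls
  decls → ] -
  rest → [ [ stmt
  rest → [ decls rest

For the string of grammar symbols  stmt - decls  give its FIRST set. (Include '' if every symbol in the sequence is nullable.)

Add FIRST(stmt)\{''} = { *, -, [, ] }; stmt is nullable, continue.
- is a terminal; add {-} and stop.

{ *, -, [, ] }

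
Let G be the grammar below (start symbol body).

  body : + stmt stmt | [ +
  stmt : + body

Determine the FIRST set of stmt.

{ + }

stmt : + body contributes {+}.
Union: FIRST(stmt) = { + }.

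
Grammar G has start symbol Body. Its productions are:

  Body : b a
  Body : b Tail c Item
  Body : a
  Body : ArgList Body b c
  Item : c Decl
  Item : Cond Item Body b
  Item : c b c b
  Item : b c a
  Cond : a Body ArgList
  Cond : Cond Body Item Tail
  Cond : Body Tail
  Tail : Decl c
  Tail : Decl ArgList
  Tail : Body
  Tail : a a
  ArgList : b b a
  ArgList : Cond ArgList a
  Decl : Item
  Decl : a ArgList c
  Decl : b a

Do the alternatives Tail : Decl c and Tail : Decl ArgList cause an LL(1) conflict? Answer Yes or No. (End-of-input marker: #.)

FIRST(Decl c) = { a, b, c } and FIRST(Decl ArgList) = { a, b, c }.
Both contain a, so the two alternatives are not disjoint — LL(1) conflict.

Yes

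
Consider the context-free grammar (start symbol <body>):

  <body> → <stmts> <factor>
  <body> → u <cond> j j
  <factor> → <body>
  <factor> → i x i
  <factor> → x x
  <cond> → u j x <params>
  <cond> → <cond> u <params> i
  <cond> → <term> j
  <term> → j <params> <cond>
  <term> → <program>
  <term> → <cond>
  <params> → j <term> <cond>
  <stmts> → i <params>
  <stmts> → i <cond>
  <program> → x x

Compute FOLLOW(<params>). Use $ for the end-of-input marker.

{ i, j, u, x }

In <cond> → u j x <params>: <params> is at the end, add FOLLOW(<cond>) = { i, j, u, x }.
In <cond> → <cond> u <params> i: add FIRST(i) = { i }.
In <term> → j <params> <cond>: add FIRST(<cond>) = { j, u, x }.
In <stmts> → i <params>: <params> is at the end, add FOLLOW(<stmts>) = { i, u, x }.
Union: FOLLOW(<params>) = { i, j, u, x }.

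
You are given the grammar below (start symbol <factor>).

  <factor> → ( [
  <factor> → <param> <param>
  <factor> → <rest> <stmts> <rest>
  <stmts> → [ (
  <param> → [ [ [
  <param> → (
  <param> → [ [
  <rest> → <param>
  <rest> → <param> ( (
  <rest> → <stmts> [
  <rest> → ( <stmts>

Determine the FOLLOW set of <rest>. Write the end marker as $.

In <factor> → <rest> <stmts> <rest>: add FIRST(<stmts> <rest>) = { [ }.
In <factor> → <rest> <stmts> <rest>: <rest> is at the end, add FOLLOW(<factor>) = { $ }.
Union: FOLLOW(<rest>) = { $, [ }.

{ $, [ }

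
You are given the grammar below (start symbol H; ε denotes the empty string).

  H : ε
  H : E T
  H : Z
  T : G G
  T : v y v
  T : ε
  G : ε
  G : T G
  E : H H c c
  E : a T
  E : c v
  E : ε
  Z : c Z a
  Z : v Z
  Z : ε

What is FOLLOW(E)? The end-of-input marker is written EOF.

{ EOF, a, c, v }

In H : E T: add FIRST(T)\{ε} = { v }.
  Since T is nullable, also add FOLLOW(H) = { EOF, a, c, v }.
Union: FOLLOW(E) = { EOF, a, c, v }.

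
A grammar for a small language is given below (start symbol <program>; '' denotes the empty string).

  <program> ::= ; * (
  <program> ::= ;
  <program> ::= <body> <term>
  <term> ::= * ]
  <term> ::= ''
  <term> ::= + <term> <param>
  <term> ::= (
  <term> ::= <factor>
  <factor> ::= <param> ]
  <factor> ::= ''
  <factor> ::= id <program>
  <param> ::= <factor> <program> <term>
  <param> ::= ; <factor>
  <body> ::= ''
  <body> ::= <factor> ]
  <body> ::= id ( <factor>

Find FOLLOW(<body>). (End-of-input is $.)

In <program> ::= <body> <term>: add FIRST(<term>)\{''} = { (, *, +, ;, ], id }.
  Since <term> is nullable, also add FOLLOW(<program>) = { $, (, *, +, ;, ], id }.
Union: FOLLOW(<body>) = { $, (, *, +, ;, ], id }.

{ $, (, *, +, ;, ], id }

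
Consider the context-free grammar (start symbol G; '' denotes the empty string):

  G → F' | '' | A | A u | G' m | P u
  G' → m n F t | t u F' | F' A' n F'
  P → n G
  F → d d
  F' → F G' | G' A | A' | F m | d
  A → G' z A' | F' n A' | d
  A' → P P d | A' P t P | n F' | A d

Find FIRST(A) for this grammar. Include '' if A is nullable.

{ d, m, n, t }

From A → G' z A': add FIRST(G') = { d, m, n, t }.
From A → F' n A': add FIRST(F') = { d, m, n, t }.
A → d contributes {d}.
Union: FIRST(A) = { d, m, n, t }.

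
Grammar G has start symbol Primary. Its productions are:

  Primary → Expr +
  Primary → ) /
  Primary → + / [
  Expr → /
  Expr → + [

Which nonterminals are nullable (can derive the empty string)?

{ } (none)

No nonterminal has an empty production or an RHS whose symbols are all nullable.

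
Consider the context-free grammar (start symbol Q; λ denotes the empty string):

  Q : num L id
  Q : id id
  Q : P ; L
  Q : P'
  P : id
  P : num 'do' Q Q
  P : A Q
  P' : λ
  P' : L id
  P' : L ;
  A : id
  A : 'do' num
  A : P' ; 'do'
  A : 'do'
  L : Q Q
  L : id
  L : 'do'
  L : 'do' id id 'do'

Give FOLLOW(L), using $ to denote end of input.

{ $, 'do', ;, id, num }

In Q : num L id: add FIRST(id) = { id }.
In Q : P ; L: L is at the end, add FOLLOW(Q) = { $, 'do', ;, id, num }.
In P' : L id: add FIRST(id) = { id }.
In P' : L ;: add FIRST(;) = { ; }.
Union: FOLLOW(L) = { $, 'do', ;, id, num }.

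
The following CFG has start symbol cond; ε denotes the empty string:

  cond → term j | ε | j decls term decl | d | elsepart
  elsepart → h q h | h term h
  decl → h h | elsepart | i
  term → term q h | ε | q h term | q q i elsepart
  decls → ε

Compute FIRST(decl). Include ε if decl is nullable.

{ h, i }

decl → h h contributes {h}.
From decl → elsepart: add FIRST(elsepart) = { h }.
decl → i contributes {i}.
Union: FIRST(decl) = { h, i }.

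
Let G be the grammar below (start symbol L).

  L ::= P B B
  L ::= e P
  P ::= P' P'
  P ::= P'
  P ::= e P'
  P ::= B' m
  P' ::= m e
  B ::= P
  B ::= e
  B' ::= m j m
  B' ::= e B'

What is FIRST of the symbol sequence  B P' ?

{ e, m }

Add FIRST(B) = { e, m }; B is not nullable, stop.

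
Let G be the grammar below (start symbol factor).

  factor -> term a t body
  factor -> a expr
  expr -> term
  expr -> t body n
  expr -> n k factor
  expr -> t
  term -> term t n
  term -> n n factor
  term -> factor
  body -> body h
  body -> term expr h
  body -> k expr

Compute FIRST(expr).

{ a, n, t }

From expr -> term: add FIRST(term) = { a, n }.
expr -> t body n contributes {t}.
expr -> n k factor contributes {n}.
expr -> t contributes {t}.
Union: FIRST(expr) = { a, n, t }.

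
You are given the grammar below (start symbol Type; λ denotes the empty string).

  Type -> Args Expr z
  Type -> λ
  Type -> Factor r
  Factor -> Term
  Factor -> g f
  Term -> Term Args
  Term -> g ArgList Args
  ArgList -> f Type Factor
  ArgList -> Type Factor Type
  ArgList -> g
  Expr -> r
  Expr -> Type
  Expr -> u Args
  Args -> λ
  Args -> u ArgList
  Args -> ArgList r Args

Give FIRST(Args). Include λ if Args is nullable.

Args -> λ contributes λ.
Args -> u ArgList contributes {u}.
From Args -> ArgList r Args: add FIRST(ArgList) = { f, g, r, u, z }.
Union: FIRST(Args) = { f, g, r, u, z, λ }.

{ f, g, r, u, z, λ }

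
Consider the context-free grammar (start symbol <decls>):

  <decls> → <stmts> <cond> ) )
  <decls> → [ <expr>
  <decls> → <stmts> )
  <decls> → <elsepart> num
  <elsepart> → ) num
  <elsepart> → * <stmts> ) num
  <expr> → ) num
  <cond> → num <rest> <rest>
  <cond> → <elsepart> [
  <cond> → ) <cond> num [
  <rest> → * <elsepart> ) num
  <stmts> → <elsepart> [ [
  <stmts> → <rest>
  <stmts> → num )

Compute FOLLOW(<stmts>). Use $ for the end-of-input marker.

{ ), *, num }

In <decls> → <stmts> <cond> ) ): add FIRST(<cond> ) )) = { ), *, num }.
In <decls> → <stmts> ): add FIRST()) = { ) }.
In <elsepart> → * <stmts> ) num: add FIRST() num) = { ) }.
Union: FOLLOW(<stmts>) = { ), *, num }.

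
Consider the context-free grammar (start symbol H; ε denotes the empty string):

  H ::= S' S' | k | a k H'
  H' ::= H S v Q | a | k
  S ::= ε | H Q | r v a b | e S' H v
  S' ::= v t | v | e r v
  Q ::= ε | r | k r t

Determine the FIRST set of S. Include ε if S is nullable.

S ::= ε contributes ε.
From S ::= H Q: add FIRST(H) = { a, e, k, v }.
S ::= r v a b contributes {r}.
S ::= e S' H v contributes {e}.
Union: FIRST(S) = { a, e, k, r, v, ε }.

{ a, e, k, r, v, ε }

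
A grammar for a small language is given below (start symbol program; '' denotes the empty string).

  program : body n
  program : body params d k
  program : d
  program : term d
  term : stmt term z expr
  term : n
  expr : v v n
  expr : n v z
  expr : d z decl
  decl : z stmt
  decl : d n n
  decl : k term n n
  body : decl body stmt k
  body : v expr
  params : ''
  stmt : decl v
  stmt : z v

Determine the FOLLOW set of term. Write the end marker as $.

{ d, n, z }

In program : term d: add FIRST(d) = { d }.
In term : stmt term z expr: add FIRST(z expr) = { z }.
In decl : k term n n: add FIRST(n n) = { n }.
Union: FOLLOW(term) = { d, n, z }.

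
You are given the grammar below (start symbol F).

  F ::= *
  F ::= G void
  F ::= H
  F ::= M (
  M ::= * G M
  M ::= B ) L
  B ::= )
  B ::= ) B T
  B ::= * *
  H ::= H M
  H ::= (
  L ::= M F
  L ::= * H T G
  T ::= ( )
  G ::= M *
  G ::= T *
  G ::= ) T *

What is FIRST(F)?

F ::= * contributes {*}.
From F ::= G void: add FIRST(G) = { (, ), * }.
From F ::= H: add FIRST(H) = { ( }.
From F ::= M (: add FIRST(M) = { ), * }.
Union: FIRST(F) = { (, ), * }.

{ (, ), * }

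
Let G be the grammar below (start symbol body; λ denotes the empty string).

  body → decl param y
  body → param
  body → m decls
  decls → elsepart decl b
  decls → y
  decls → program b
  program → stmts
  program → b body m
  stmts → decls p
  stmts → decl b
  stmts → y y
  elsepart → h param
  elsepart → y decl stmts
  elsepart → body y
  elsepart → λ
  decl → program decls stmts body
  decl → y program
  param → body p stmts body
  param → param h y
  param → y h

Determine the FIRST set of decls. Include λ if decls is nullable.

From decls → elsepart decl b: elsepart nullable, take FIRST(elsepart) ∪ FIRST(decl) = { b, h, m, y }.
decls → y contributes {y}.
From decls → program b: add FIRST(program) = { b, h, m, y }.
Union: FIRST(decls) = { b, h, m, y }.

{ b, h, m, y }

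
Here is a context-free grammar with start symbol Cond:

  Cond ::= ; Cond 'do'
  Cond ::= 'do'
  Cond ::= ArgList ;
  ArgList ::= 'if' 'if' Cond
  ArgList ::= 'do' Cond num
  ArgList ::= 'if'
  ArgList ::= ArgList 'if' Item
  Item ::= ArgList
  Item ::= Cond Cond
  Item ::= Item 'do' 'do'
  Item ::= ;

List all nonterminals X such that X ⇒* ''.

No nonterminal has an empty production or an RHS whose symbols are all nullable.

{ } (none)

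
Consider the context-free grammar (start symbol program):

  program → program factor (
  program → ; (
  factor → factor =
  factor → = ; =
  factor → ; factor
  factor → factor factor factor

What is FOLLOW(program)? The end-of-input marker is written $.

program is the start symbol, so $ ∈ FOLLOW(program).
In program → program factor (: add FIRST(factor () = { ;, = }.
Union: FOLLOW(program) = { $, ;, = }.

{ $, ;, = }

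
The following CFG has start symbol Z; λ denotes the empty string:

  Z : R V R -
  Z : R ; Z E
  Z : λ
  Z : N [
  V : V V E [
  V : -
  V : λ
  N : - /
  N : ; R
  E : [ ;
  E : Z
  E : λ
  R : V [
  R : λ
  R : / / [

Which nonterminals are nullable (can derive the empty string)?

{ E, R, V, Z }

Directly nullable (have an λ-production): Z, V, E, R.
No other nonterminal has a production whose RHS symbols are all nullable.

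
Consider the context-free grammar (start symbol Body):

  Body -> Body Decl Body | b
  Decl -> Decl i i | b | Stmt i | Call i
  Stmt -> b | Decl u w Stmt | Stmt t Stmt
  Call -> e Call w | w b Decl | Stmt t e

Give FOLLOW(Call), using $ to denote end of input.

{ i, w }

In Decl -> Call i: add FIRST(i) = { i }.
In Call -> e Call w: add FIRST(w) = { w }.
Union: FOLLOW(Call) = { i, w }.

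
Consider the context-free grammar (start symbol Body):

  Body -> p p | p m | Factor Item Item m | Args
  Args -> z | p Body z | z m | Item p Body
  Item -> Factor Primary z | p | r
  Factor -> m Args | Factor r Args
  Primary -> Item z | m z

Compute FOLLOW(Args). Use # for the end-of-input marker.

{ #, m, p, r, z }

In Body -> Args: Args is at the end, add FOLLOW(Body) = { #, m, p, r, z }.
In Factor -> m Args: Args is at the end, add FOLLOW(Factor) = { m, p, r }.
In Factor -> Factor r Args: Args is at the end, add FOLLOW(Factor) = { m, p, r }.
Union: FOLLOW(Args) = { #, m, p, r, z }.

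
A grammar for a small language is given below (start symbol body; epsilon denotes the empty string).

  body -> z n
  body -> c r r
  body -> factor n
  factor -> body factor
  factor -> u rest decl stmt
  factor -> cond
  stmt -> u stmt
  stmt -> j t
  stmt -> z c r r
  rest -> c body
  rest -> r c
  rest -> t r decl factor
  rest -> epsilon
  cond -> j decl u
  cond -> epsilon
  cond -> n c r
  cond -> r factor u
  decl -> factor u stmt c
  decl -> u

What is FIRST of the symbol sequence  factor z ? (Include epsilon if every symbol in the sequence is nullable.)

Add FIRST(factor)\{epsilon} = { c, j, n, r, u, z }; factor is nullable, continue.
z is a terminal; add {z} and stop.

{ c, j, n, r, u, z }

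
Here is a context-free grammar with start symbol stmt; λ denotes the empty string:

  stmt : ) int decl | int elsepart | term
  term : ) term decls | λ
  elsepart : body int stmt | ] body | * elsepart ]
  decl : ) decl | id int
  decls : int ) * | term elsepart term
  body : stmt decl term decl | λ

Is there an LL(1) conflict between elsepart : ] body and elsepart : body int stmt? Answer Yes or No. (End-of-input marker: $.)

No

FIRST(] body) = { ] } and FIRST(body int stmt) = { ), id, int }.
The FIRST sets are disjoint and neither alternative is nullable — no conflict.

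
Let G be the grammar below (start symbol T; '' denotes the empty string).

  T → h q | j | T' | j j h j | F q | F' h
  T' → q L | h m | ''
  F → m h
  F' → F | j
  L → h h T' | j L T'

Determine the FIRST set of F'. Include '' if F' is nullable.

{ j, m }

From F' → F: add FIRST(F) = { m }.
F' → j contributes {j}.
Union: FIRST(F') = { j, m }.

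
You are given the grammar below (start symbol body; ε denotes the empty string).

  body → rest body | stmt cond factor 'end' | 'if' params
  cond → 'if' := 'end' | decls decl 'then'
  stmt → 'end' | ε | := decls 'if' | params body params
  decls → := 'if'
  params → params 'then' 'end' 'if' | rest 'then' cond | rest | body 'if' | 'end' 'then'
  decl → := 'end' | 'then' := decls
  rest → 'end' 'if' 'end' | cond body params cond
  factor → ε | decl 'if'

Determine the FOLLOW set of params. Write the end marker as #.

In body → 'if' params: params is at the end, add FOLLOW(body) = { #, 'end', 'if', := }.
In stmt → params body params: add FIRST(body params) = { 'end', 'if', := }.
In stmt → params body params: params is at the end, add FOLLOW(stmt) = { 'if', := }.
In params → params 'then' 'end' 'if': add FIRST('then' 'end' 'if') = { 'then' }.
In rest → cond body params cond: add FIRST(cond) = { 'if', := }.
Union: FOLLOW(params) = { #, 'end', 'if', 'then', := }.

{ #, 'end', 'if', 'then', := }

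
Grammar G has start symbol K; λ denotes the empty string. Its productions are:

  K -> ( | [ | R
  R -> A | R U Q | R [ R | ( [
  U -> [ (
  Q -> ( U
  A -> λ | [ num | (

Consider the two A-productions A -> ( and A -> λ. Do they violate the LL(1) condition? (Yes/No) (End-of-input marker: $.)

No

FIRST(() = { ( } and FIRST(λ) = { λ }.
The second is nullable but FOLLOW(A) = { $, [ } is disjoint from FIRST of the first.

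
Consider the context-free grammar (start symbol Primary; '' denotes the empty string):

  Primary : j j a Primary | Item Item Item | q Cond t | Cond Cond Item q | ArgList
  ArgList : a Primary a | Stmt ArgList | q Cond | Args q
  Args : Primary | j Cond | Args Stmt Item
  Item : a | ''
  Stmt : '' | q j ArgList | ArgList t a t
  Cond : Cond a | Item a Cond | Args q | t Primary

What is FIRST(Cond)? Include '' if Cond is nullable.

{ a, j, q, t }

From Cond : Cond a: add FIRST(Cond) = { a, j, q, t }.
From Cond : Item a Cond: Item nullable, take FIRST(Item) ∪ {a} = { a }.
From Cond : Args q: Args nullable, take FIRST(Args) ∪ {q} = { a, j, q, t }.
Cond : t Primary contributes {t}.
Union: FIRST(Cond) = { a, j, q, t }.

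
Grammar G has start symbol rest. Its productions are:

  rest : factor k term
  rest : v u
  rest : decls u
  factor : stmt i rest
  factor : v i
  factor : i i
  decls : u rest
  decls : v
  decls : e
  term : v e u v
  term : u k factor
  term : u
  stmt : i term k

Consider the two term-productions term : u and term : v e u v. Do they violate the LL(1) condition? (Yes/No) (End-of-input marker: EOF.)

No

FIRST(u) = { u } and FIRST(v e u v) = { v }.
The FIRST sets are disjoint and neither alternative is nullable — no conflict.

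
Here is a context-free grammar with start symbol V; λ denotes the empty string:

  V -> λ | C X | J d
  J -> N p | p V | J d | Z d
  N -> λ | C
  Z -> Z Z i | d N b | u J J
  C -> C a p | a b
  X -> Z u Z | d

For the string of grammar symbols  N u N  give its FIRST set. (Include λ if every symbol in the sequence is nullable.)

{ a, u }

Add FIRST(N)\{λ} = { a }; N is nullable, continue.
u is a terminal; add {u} and stop.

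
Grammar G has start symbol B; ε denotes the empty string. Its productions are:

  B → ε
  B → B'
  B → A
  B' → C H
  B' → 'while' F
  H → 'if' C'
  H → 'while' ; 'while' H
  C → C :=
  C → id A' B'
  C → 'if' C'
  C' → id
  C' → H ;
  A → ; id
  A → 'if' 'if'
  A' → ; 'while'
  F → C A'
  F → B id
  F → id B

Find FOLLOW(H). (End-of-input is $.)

{ $, 'if', 'while', :=, ;, id }

In B' → C H: H is at the end, add FOLLOW(B') = { $, 'if', 'while', :=, ;, id }.
In H → 'while' ; 'while' H: H is at the end, add FOLLOW(H) = { $, 'if', 'while', :=, ;, id }.
In C' → H ;: add FIRST(;) = { ; }.
Union: FOLLOW(H) = { $, 'if', 'while', :=, ;, id }.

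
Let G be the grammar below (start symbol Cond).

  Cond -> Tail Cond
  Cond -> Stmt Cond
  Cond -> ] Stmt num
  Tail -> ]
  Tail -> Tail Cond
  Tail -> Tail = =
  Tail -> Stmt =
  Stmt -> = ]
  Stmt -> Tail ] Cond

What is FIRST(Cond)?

{ =, ] }

From Cond -> Tail Cond: add FIRST(Tail) = { =, ] }.
From Cond -> Stmt Cond: add FIRST(Stmt) = { =, ] }.
Cond -> ] Stmt num contributes {]}.
Union: FIRST(Cond) = { =, ] }.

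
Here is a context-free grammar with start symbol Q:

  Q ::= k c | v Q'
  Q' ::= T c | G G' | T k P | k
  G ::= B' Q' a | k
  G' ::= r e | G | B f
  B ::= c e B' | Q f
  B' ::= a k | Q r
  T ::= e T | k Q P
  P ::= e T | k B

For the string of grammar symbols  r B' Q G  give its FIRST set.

r is a terminal; add {r} and stop.

{ r }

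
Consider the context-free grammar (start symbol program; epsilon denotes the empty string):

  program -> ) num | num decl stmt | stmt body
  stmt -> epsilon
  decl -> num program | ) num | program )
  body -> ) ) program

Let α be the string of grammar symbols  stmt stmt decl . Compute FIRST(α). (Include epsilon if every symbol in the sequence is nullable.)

{ ), num }

Add FIRST(stmt)\{epsilon} = {  }; stmt is nullable, continue.
Add FIRST(stmt)\{epsilon} = {  }; stmt is nullable, continue.
Add FIRST(decl) = { ), num }; decl is not nullable, stop.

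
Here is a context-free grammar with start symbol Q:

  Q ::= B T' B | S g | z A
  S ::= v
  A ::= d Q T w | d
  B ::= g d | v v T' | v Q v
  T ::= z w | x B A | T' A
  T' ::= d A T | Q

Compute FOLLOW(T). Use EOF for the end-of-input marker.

{ EOF, d, g, v, w, x, z }

In A ::= d Q T w: add FIRST(w) = { w }.
In T' ::= d A T: T is at the end, add FOLLOW(T') = { EOF, d, g, v, x, z }.
Union: FOLLOW(T) = { EOF, d, g, v, w, x, z }.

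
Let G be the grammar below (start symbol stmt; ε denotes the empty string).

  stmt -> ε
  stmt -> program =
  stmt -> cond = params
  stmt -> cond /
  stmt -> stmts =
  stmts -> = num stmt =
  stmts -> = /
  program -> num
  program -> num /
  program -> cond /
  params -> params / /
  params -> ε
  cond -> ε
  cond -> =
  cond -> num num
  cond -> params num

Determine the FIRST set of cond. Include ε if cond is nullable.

cond -> ε contributes ε.
cond -> = contributes {=}.
cond -> num num contributes {num}.
From cond -> params num: params nullable, take FIRST(params) ∪ {num} = { /, num }.
Union: FIRST(cond) = { /, =, num, ε }.

{ /, =, num, ε }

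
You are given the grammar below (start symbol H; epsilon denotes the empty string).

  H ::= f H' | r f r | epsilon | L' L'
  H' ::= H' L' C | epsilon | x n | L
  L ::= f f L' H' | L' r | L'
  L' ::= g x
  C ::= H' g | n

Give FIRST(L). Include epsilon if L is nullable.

{ f, g }

L ::= f f L' H' contributes {f}.
From L ::= L' r: add FIRST(L') = { g }.
From L ::= L': add FIRST(L') = { g }.
Union: FIRST(L) = { f, g }.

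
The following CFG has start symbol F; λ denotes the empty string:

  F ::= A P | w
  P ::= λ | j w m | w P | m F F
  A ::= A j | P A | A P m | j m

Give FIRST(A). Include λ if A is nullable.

{ j, m, w }

From A ::= A j: add FIRST(A) = { j, m, w }.
From A ::= P A: P nullable, take FIRST(P) ∪ FIRST(A) = { j, m, w }.
From A ::= A P m: add FIRST(A) = { j, m, w }.
A ::= j m contributes {j}.
Union: FIRST(A) = { j, m, w }.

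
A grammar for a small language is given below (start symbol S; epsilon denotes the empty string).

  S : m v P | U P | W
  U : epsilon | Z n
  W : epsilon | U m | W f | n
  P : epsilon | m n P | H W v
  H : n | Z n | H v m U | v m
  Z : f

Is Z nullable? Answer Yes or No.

Nullable nonterminals: P, S, U, W.
No production of Z has an RHS whose symbols are all nullable, so Z is not nullable.

No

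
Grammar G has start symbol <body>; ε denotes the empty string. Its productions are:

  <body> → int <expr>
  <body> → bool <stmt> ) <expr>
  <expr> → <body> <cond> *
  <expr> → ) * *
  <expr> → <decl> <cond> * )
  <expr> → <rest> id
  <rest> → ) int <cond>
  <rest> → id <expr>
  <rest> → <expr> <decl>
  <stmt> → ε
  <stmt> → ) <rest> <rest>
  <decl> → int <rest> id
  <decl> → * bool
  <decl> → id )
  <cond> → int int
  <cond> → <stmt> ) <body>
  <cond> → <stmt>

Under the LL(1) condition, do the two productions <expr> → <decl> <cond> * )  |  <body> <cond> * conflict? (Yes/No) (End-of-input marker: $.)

FIRST(<decl> <cond> * )) = { *, id, int } and FIRST(<body> <cond> *) = { bool, int }.
Both contain int, so the two alternatives are not disjoint — LL(1) conflict.

Yes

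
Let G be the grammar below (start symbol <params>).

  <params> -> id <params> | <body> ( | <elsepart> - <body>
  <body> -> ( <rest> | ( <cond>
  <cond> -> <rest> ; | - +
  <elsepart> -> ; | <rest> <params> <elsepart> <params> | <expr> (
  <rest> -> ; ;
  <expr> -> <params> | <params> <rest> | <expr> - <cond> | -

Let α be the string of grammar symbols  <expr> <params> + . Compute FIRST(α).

Add FIRST(<expr>) = { (, -, ;, id }; <expr> is not nullable, stop.

{ (, -, ;, id }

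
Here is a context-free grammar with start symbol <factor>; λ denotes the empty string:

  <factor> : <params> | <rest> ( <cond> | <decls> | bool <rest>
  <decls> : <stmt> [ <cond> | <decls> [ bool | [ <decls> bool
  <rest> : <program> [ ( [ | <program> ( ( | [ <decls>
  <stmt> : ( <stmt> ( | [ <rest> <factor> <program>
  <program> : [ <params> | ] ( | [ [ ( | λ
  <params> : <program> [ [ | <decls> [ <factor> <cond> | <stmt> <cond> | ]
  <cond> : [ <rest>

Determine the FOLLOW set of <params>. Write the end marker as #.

In <factor> : <params>: <params> is at the end, add FOLLOW(<factor>) = { #, (, [, ] }.
In <program> : [ <params>: <params> is at the end, add FOLLOW(<program>) = { (, [ }.
Union: FOLLOW(<params>) = { #, (, [, ] }.

{ #, (, [, ] }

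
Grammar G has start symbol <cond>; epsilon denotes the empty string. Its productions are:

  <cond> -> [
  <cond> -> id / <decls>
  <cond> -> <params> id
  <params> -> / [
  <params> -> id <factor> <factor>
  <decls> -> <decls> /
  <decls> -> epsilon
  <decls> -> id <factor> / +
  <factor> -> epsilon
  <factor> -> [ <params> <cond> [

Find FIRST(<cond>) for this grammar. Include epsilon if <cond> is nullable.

<cond> -> [ contributes {[}.
<cond> -> id / <decls> contributes {id}.
From <cond> -> <params> id: add FIRST(<params>) = { /, id }.
Union: FIRST(<cond>) = { /, [, id }.

{ /, [, id }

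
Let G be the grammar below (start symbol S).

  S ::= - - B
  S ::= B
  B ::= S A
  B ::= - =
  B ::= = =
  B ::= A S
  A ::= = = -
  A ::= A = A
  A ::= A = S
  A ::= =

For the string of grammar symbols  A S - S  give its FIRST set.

Add FIRST(A) = { = }; A is not nullable, stop.

{ = }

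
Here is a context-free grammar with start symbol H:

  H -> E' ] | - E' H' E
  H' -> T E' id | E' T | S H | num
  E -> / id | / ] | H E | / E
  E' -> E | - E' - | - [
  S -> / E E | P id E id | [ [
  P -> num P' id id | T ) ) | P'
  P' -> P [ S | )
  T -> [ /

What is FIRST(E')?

From E' -> E: add FIRST(E) = { -, / }.
E' -> - E' - contributes {-}.
E' -> - [ contributes {-}.
Union: FIRST(E') = { -, / }.

{ -, / }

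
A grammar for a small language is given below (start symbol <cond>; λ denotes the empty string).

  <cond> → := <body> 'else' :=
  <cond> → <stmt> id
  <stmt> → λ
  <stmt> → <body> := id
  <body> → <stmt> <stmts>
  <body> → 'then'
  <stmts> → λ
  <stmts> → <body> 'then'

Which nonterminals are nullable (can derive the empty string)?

{ <body>, <stmt>, <stmts> }

Directly nullable (have an λ-production): <stmt>, <stmts>.
<body> → <stmt> <stmts> with every symbol nullable, so <body> is nullable.
No other nonterminal has a production whose RHS symbols are all nullable.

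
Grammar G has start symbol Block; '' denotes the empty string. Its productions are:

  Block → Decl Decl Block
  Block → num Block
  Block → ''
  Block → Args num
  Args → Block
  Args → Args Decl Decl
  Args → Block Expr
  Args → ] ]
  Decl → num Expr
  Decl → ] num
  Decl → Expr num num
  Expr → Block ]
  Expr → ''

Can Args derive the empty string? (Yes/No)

Yes

Args → Block and each of Block is nullable, so Args ⇒* ''.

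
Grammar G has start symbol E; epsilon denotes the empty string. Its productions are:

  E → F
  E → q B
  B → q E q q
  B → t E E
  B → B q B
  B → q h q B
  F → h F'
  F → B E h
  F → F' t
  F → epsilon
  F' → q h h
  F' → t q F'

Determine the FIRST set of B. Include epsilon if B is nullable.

B → q E q q contributes {q}.
B → t E E contributes {t}.
From B → B q B: add FIRST(B) = { q, t }.
B → q h q B contributes {q}.
Union: FIRST(B) = { q, t }.

{ q, t }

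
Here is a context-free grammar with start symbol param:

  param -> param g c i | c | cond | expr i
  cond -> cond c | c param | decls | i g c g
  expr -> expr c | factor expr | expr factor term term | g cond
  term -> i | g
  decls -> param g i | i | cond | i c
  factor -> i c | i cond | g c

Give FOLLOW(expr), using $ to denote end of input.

In param -> expr i: add FIRST(i) = { i }.
In expr -> expr c: add FIRST(c) = { c }.
In expr -> factor expr: expr is at the end, add FOLLOW(expr) = { c, g, i }.
In expr -> expr factor term term: add FIRST(factor term term) = { g, i }.
Union: FOLLOW(expr) = { c, g, i }.

{ c, g, i }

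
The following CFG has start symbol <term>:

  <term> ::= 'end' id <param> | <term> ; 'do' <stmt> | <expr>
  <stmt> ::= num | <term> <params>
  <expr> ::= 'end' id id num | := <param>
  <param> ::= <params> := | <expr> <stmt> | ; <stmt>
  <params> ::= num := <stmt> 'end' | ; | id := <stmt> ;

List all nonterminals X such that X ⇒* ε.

{ } (none)

No nonterminal has an empty production or an RHS whose symbols are all nullable.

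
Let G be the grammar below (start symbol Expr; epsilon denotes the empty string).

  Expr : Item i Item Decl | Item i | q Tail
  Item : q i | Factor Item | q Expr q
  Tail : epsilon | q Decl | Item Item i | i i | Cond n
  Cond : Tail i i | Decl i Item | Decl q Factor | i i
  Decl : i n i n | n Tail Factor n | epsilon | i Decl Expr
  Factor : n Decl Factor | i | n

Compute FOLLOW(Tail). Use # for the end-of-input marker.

{ #, i, n, q }

In Expr : q Tail: Tail is at the end, add FOLLOW(Expr) = { #, i, n, q }.
In Cond : Tail i i: add FIRST(i i) = { i }.
In Decl : n Tail Factor n: add FIRST(Factor n) = { i, n }.
Union: FOLLOW(Tail) = { #, i, n, q }.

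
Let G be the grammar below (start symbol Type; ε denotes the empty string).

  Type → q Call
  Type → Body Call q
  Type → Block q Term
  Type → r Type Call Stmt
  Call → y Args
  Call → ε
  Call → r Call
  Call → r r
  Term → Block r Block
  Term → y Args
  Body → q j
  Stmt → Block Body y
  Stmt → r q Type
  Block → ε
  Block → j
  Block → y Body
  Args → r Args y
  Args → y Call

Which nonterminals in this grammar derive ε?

{ Block, Call }

Directly nullable (have an ε-production): Call, Block.
No other nonterminal has a production whose RHS symbols are all nullable.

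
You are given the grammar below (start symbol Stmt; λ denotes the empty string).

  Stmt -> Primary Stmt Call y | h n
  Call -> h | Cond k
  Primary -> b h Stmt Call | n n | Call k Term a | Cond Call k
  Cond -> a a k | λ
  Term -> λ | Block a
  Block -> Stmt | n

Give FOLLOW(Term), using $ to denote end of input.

{ a }

In Primary -> Call k Term a: add FIRST(a) = { a }.
Union: FOLLOW(Term) = { a }.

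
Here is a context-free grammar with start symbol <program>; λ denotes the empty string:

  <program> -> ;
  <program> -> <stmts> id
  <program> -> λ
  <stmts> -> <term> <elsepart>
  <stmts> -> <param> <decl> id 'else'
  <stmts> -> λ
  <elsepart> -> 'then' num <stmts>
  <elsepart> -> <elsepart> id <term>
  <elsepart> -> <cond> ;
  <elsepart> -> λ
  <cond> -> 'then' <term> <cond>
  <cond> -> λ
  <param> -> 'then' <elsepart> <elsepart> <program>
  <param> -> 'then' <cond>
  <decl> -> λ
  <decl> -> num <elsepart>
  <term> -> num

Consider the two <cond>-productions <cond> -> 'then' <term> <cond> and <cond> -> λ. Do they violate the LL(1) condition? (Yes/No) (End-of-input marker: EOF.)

FIRST('then' <term> <cond>) = { 'then' } and FIRST(λ) = { λ }.
The second is nullable but FOLLOW(<cond>) = { ;, id, num } is disjoint from FIRST of the first.

No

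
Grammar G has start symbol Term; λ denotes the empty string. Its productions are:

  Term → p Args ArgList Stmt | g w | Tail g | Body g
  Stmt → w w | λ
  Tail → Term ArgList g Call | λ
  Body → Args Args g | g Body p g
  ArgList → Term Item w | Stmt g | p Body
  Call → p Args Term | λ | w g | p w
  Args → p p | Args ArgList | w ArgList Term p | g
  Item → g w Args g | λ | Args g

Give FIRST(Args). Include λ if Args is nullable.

{ g, p, w }

Args → p p contributes {p}.
From Args → Args ArgList: add FIRST(Args) = { g, p, w }.
Args → w ArgList Term p contributes {w}.
Args → g contributes {g}.
Union: FIRST(Args) = { g, p, w }.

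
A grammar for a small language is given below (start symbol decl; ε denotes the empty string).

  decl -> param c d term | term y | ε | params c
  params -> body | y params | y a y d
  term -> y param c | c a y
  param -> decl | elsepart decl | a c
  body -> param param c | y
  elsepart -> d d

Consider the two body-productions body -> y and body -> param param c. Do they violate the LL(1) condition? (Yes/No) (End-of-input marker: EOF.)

FIRST(y) = { y } and FIRST(param param c) = { a, c, d, y }.
Both contain y, so the two alternatives are not disjoint — LL(1) conflict.

Yes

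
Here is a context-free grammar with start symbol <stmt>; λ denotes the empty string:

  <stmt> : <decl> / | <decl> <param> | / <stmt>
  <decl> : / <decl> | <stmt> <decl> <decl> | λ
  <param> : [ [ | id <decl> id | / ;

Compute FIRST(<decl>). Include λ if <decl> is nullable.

<decl> : / <decl> contributes {/}.
From <decl> : <stmt> <decl> <decl>: add FIRST(<stmt>) = { /, [, id }.
<decl> : λ contributes λ.
Union: FIRST(<decl>) = { /, [, id, λ }.

{ /, [, id, λ }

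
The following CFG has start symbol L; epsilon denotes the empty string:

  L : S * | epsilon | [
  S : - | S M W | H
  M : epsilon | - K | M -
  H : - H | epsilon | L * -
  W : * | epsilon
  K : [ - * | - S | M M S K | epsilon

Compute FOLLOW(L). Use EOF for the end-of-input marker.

L is the start symbol, so EOF ∈ FOLLOW(L).
In H : L * -: add FIRST(* -) = { * }.
Union: FOLLOW(L) = { EOF, * }.

{ EOF, * }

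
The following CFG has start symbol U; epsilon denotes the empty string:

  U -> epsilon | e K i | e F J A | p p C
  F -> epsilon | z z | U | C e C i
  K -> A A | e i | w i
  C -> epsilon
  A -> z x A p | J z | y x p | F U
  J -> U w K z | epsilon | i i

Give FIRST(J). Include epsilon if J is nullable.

From J -> U w K z: U nullable, take FIRST(U) ∪ {w} = { e, p, w }.
J -> epsilon contributes epsilon.
J -> i i contributes {i}.
Union: FIRST(J) = { e, i, p, w, epsilon }.

{ e, i, p, w, epsilon }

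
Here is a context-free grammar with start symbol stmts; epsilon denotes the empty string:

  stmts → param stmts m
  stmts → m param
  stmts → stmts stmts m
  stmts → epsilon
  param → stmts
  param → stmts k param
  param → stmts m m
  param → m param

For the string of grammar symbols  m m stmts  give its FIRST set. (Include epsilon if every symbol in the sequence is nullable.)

{ m }

m is a terminal; add {m} and stop.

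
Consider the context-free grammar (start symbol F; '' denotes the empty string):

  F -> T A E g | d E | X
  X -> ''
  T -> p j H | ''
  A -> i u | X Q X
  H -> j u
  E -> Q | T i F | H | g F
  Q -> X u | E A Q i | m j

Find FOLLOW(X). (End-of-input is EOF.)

{ EOF, g, i, j, m, p, u }

In F -> X: X is at the end, add FOLLOW(F) = { EOF, g, i, j, m, p, u }.
In A -> X Q X: add FIRST(Q X) = { g, i, j, m, p, u }.
In A -> X Q X: X is at the end, add FOLLOW(A) = { g, i, j, m, p, u }.
In Q -> X u: add FIRST(u) = { u }.
Union: FOLLOW(X) = { EOF, g, i, j, m, p, u }.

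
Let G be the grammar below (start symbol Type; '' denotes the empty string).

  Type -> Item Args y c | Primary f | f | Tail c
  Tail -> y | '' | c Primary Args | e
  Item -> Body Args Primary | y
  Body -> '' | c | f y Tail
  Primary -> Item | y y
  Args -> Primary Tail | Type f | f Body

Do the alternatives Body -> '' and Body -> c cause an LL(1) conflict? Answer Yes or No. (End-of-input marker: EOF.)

Yes

FIRST('') = { '' } and FIRST(c) = { c }.
The first alternative is nullable and FOLLOW(Body) = { c, e, f, y } shares c with FIRST of the second — conflict.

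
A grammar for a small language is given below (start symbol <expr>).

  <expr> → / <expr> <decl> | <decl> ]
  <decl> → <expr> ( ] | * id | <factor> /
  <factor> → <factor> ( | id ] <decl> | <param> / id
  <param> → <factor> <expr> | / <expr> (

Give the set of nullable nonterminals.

{ } (none)

No nonterminal has an empty production or an RHS whose symbols are all nullable.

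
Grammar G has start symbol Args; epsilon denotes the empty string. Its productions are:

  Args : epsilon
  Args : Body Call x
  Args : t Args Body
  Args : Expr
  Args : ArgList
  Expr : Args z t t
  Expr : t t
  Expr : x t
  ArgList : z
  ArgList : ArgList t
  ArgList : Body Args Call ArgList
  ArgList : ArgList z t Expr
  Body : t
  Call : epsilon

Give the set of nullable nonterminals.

{ Args, Call }

Directly nullable (have an epsilon-production): Args, Call.
No other nonterminal has a production whose RHS symbols are all nullable.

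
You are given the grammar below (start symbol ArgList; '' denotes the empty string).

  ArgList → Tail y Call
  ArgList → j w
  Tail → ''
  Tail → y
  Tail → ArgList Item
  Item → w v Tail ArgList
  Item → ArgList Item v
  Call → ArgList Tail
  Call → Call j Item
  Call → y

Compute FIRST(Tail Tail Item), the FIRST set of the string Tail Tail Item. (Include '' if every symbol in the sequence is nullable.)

{ j, w, y }

Add FIRST(Tail)\{''} = { j, y }; Tail is nullable, continue.
Add FIRST(Tail)\{''} = { j, y }; Tail is nullable, continue.
Add FIRST(Item) = { j, w, y }; Item is not nullable, stop.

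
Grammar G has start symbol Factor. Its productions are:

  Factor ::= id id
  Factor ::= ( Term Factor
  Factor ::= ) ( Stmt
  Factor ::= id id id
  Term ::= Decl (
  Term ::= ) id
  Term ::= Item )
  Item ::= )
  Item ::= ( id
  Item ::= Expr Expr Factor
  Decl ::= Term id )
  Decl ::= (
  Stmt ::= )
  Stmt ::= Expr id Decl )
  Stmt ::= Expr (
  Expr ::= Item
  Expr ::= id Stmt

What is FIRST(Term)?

{ (, ), id }

From Term ::= Decl (: add FIRST(Decl) = { (, ), id }.
Term ::= ) id contributes {)}.
From Term ::= Item ): add FIRST(Item) = { (, ), id }.
Union: FIRST(Term) = { (, ), id }.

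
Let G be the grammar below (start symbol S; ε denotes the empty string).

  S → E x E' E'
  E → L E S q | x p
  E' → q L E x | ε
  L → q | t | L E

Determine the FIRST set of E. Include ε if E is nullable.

{ q, t, x }

From E → L E S q: add FIRST(L) = { q, t }.
E → x p contributes {x}.
Union: FIRST(E) = { q, t, x }.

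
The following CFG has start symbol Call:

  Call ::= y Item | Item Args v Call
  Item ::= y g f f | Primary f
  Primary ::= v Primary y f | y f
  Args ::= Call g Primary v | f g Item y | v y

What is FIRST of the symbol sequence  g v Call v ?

{ g }

g is a terminal; add {g} and stop.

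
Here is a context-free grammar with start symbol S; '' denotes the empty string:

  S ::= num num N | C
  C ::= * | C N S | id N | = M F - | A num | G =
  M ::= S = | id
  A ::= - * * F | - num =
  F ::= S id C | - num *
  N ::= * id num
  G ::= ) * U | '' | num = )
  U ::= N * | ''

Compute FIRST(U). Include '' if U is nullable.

{ *, '' }

From U ::= N *: add FIRST(N) = { * }.
U ::= '' contributes ''.
Union: FIRST(U) = { *, '' }.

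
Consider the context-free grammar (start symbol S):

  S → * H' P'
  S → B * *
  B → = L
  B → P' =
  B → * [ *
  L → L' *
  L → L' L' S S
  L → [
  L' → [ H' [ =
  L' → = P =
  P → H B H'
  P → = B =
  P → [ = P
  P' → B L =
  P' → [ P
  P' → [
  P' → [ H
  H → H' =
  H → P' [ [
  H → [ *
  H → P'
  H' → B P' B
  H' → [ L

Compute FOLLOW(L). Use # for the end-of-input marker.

In B → = L: L is at the end, add FOLLOW(B) = { #, *, =, [ }.
In P' → B L =: add FIRST(=) = { = }.
In H' → [ L: L is at the end, add FOLLOW(H') = { #, *, =, [ }.
Union: FOLLOW(L) = { #, *, =, [ }.

{ #, *, =, [ }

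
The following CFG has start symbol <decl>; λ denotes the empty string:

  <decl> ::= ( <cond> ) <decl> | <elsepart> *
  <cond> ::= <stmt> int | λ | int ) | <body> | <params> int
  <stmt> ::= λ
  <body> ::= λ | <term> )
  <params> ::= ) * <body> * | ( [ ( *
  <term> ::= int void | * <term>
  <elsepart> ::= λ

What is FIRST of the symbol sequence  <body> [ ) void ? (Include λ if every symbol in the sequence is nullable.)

{ *, [, int }

Add FIRST(<body>)\{λ} = { *, int }; <body> is nullable, continue.
[ is a terminal; add {[} and stop.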